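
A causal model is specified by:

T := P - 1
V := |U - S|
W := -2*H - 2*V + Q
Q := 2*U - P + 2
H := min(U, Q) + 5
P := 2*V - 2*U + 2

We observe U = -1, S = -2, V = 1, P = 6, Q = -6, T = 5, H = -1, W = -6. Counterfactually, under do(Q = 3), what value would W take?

-7

do(Q=3) replaces the equation Q := 2*U - P + 2 with the constant Q = 3.
V = |U - S|  [with U=-1, S=-2]  = 1
H = min(U, Q) + 5  [with U=-1, Q=3]  = 4
W = -2*H - 2*V + Q  [with H=4, V=1, Q=3]  = -7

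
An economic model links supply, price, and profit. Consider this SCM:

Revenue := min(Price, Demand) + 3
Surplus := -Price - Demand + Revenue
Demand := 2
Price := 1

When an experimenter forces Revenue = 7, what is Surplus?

The intervention breaks the incoming arrows to Revenue: Revenue := min(Price, Demand) + 3 no longer applies, and Revenue = 7.
Surplus = -Price - Demand + Revenue  [with Price=1, Demand=2, Revenue=7]  = 4

4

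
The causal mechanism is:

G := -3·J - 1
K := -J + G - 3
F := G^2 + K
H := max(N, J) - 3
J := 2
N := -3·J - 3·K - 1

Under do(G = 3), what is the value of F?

Under do(G=3), the mechanism G := -3·J - 1 is discarded; G is fixed at 3.
K = -J + G - 3  [with J=2, G=3]  = -2
F = G^2 + K  [with G=3, K=-2]  = 7

7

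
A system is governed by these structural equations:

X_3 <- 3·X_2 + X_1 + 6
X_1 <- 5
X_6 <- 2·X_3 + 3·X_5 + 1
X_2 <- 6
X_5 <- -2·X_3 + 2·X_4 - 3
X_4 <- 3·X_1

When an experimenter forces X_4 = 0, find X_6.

Under do(X_4=0), the mechanism X_4 <- 3·X_1 is discarded; X_4 is fixed at 0.
X_3 = 3·X_2 + X_1 + 6  [with X_2=6, X_1=5]  = 29
X_5 = -2·X_3 + 2·X_4 - 3  [with X_3=29, X_4=0]  = -61
X_6 = 2·X_3 + 3·X_5 + 1  [with X_3=29, X_5=-61]  = -124

-124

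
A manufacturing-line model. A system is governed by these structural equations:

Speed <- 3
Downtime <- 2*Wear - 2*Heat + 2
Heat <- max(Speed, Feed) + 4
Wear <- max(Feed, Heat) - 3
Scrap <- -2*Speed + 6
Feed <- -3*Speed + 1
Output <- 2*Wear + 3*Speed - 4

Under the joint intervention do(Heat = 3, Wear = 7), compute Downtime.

10

Under do(Heat = 3, Wear = 7), each intervened variable's structural equation is replaced by its fixed value.
Downtime = 2*Wear - 2*Heat + 2  [with Wear=7, Heat=3]  = 10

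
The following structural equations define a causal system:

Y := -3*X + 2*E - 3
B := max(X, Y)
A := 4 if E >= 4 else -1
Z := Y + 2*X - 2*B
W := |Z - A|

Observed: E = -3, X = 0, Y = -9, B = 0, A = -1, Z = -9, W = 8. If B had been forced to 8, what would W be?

24

The intervention breaks the incoming arrows to B: B := max(X, Y) no longer applies, and B = 8.
Y = -3*X + 2*E - 3  [with X=0, E=-3]  = -9
A = 4 if E >= 4 else -1  [with E=-3]  = -1
Z = Y + 2*X - 2*B  [with Y=-9, X=0, B=8]  = -25
W = |Z - A|  [with Z=-25, A=-1]  = 24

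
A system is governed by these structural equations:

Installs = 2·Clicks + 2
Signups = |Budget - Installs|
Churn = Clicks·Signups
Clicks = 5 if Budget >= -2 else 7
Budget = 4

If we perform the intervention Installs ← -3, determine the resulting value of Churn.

35

do(Installs=-3) replaces the equation Installs = 2·Clicks + 2 with the constant Installs = -3.
Clicks = 5 if Budget >= -2 else 7  [with Budget=4]  = 5
Signups = |Budget - Installs|  [with Budget=4, Installs=-3]  = 7
Churn = Clicks·Signups  [with Clicks=5, Signups=7]  = 35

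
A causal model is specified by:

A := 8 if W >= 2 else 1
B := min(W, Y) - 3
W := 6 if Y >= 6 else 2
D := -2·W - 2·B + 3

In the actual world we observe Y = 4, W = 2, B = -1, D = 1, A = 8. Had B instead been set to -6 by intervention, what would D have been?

The intervention breaks the incoming arrows to B: B := min(W, Y) - 3 no longer applies, and B = -6.
W = 6 if Y >= 6 else 2  [with Y=4]  = 2
D = -2·W - 2·B + 3  [with W=2, B=-6]  = 11

11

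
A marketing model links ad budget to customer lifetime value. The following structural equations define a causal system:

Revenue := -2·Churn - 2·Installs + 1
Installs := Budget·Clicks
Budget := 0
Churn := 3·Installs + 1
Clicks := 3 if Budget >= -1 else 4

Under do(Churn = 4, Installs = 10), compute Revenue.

-27

The joint intervention fixes Churn = 4, Installs = 10, removing each variable's own equation.
Revenue = -2·Churn - 2·Installs + 1  [with Churn=4, Installs=10]  = -27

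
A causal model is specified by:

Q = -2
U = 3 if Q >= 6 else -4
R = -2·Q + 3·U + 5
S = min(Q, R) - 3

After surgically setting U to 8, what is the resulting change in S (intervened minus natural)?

Under do(U=8), the mechanism U = 3 if Q >= 6 else -4 is discarded; U is fixed at 8.
R = -2·Q + 3·U + 5  [with Q=-2, U=8]  = 33
S = min(Q, R) - 3  [with Q=-2, R=33]  = -5
Without intervention: U = 3 if Q >= 6 else -4  [with Q=-2]  = -4; R = -2·Q + 3·U + 5  [with Q=-2, U=-4]  = -3; S = min(Q, R) - 3  [with Q=-2, R=-3]  = -6.
Change = -5 − (-6) = 1.

1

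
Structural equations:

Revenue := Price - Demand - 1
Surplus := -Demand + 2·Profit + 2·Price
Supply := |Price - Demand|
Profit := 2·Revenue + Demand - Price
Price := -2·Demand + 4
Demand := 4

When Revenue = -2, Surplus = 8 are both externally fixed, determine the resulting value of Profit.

Setting Revenue = -2, Surplus = 8 by intervention discards those variables' equations.
Price = -2·Demand + 4  [with Demand=4]  = -4
Profit = 2·Revenue + Demand - Price  [with Revenue=-2, Demand=4, Price=-4]  = 4

4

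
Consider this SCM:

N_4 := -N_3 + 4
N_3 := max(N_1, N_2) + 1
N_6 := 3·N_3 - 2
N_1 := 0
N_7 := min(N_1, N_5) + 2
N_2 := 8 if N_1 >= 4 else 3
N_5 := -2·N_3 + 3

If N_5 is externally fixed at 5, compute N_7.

2

Under do(N_5=5), the mechanism N_5 := -2·N_3 + 3 is discarded; N_5 is fixed at 5.
N_7 = min(N_1, N_5) + 2  [with N_1=0, N_5=5]  = 2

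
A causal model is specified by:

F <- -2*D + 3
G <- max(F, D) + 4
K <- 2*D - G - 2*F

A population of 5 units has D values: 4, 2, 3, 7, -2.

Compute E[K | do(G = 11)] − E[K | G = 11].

1.8

do(G=11) breaks G's dependence on D. With G=11 fixed, K across the units is 7, -5, 1, 25, -29, mean -0.2.
E[K|G=11] averages over only the 2 units with G=11 (D = 7, -2): K = 25, -29, mean -2.
Difference = -0.2 − (-2) = 1.8.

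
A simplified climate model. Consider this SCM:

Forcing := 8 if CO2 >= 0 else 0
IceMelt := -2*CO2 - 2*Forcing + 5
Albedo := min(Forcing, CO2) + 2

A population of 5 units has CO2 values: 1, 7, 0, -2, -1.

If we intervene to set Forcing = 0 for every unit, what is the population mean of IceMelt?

3

Under do(Forcing=0), Forcing's equation is replaced by Forcing=0 for every unit. Per-unit IceMelt: 3, -9, 5, 9, 7. Mean = 3.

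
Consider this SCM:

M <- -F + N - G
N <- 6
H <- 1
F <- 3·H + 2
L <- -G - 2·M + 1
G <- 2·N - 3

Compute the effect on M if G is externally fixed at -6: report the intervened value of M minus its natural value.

15

Intervening sets G = -6 and removes its equation (G <- 2·N - 3).
F = 3·H + 2  [with H=1]  = 5
M = -F + N - G  [with F=5, N=6, G=-6]  = 7
Without intervention: F = 3·H + 2  [with H=1]  = 5; G = 2·N - 3  [with N=6]  = 9; M = -F + N - G  [with F=5, N=6, G=9]  = -8.
Change = 7 − (-8) = 15.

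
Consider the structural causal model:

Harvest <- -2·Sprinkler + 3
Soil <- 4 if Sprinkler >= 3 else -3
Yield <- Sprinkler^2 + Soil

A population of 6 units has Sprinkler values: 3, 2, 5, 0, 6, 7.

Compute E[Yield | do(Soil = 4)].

Under do(Soil=4), Soil's equation is replaced by Soil=4 for every unit. Per-unit Yield: 13, 8, 29, 4, 40, 53. Mean = 24.5.

24.5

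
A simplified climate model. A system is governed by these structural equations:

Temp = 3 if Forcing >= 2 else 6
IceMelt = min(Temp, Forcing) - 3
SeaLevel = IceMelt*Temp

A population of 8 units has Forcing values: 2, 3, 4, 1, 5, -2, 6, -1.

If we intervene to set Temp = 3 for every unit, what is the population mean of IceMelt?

The intervention sets Temp=3 in all 8 units regardless of Forcing. Recomputing IceMelt per unit gives -1, 0, 0, -2, 0, -5, 0, -4; average -1.5.

-1.5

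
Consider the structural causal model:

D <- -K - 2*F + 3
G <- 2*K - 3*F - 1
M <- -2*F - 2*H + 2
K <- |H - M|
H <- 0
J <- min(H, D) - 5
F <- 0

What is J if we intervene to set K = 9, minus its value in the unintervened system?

-6

Under do(K=9), the mechanism K <- |H - M| is discarded; K is fixed at 9.
D = -K - 2*F + 3  [with K=9, F=0]  = -6
J = min(H, D) - 5  [with H=0, D=-6]  = -11
Without intervention: M = -2*F - 2*H + 2  [with F=0, H=0]  = 2; K = |H - M|  [with H=0, M=2]  = 2; D = -K - 2*F + 3  [with K=2, F=0]  = 1; J = min(H, D) - 5  [with H=0, D=1]  = -5.
Change = -11 − (-5) = -6.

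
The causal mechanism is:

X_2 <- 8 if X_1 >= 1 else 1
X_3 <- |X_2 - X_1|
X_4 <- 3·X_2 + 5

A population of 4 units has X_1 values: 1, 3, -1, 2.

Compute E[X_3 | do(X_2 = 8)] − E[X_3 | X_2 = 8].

0.75

do(X_2=8) breaks X_2's dependence on X_1. With X_2=8 fixed, X_3 across the units is 7, 5, 9, 6, mean 6.75.
E[X_3|X_2=8] averages over only the 3 units with X_2=8 (X_1 = 1, 3, 2): X_3 = 7, 5, 6, mean 6.
Difference = 6.75 − 6 = 0.75.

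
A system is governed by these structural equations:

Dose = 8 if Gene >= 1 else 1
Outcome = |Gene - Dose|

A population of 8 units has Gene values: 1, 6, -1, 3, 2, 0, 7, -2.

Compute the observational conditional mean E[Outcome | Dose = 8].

4.2

Observing Dose=8 restricts to units where Dose's equation naturally yields 8: Gene ∈ {1, 6, 3, 2, 7}. In that subpopulation Outcome = 7, 2, 5, 6, 1, mean 4.2.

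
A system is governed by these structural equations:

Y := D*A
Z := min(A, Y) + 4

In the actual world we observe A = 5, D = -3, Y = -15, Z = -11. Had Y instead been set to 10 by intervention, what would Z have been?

9

The intervention breaks the incoming arrows to Y: Y := D*A no longer applies, and Y = 10.
Z = min(A, Y) + 4  [with A=5, Y=10]  = 9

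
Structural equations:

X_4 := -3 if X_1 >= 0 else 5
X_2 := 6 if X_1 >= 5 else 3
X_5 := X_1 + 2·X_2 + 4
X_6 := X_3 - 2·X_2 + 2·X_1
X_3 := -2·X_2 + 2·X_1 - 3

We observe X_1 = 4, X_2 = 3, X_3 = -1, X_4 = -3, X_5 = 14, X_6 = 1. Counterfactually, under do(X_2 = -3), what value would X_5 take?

do(X_2=-3) replaces the equation X_2 := 6 if X_1 >= 5 else 3 with the constant X_2 = -3.
X_5 = X_1 + 2·X_2 + 4  [with X_1=4, X_2=-3]  = 2

2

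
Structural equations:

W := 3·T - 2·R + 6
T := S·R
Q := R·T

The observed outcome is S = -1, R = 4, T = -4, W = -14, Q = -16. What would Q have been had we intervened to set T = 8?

32

do(T=8) replaces the equation T := S·R with the constant T = 8.
Q = R·T  [with R=4, T=8]  = 32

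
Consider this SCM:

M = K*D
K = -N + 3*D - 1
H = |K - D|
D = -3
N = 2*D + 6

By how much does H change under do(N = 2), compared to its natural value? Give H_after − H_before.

Under do(N=2), the mechanism N = 2*D + 6 is discarded; N is fixed at 2.
K = -N + 3*D - 1  [with N=2, D=-3]  = -12
H = |K - D|  [with K=-12, D=-3]  = 9
Without intervention: N = 2*D + 6  [with D=-3]  = 0; K = -N + 3*D - 1  [with N=0, D=-3]  = -10; H = |K - D|  [with K=-10, D=-3]  = 7.
Change = 9 − 7 = 2.

2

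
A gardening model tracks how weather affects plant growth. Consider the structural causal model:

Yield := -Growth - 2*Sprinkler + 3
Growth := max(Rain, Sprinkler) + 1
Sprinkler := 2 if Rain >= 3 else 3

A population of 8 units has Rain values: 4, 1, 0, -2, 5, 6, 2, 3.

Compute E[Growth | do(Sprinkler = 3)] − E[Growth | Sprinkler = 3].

0.75

Under do(Sprinkler=3), Sprinkler's equation is replaced by Sprinkler=3 for every unit. Per-unit Growth: 5, 4, 4, 4, 6, 7, 4, 4. Mean = 4.75.
Observing Sprinkler=3 restricts to units where Sprinkler's equation naturally yields 3: Rain ∈ {1, 0, -2, 2}. In that subpopulation Growth = 4, 4, 4, 4, mean 4.
Difference = 4.75 − 4 = 0.75.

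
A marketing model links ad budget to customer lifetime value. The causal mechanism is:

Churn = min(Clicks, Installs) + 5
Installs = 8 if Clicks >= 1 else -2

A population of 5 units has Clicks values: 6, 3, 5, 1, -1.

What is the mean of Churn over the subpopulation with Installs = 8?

8.75

Observing Installs=8 restricts to units where Installs's equation naturally yields 8: Clicks ∈ {6, 3, 5, 1}. In that subpopulation Churn = 11, 8, 10, 6, mean 8.75.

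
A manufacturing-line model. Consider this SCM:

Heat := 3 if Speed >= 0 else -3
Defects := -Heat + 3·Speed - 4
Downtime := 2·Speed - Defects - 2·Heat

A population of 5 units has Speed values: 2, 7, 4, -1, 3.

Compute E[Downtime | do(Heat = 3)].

-2

Under do(Heat=3), Heat's equation is replaced by Heat=3 for every unit. Per-unit Downtime: -1, -6, -3, 2, -2. Mean = -2.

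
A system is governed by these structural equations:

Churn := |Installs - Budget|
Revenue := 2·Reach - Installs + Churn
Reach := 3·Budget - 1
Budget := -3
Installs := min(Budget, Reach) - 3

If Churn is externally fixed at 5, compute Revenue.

-2

Intervening sets Churn = 5 and removes its equation (Churn := |Installs - Budget|).
Reach = 3·Budget - 1  [with Budget=-3]  = -10
Installs = min(Budget, Reach) - 3  [with Budget=-3, Reach=-10]  = -13
Revenue = 2·Reach - Installs + Churn  [with Reach=-10, Installs=-13, Churn=5]  = -2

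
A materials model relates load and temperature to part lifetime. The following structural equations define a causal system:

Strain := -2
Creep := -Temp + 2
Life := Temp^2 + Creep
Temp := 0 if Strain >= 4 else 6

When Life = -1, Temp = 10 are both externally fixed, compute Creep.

Setting Life = -1, Temp = 10 by intervention discards those variables' equations.
Creep = -Temp + 2  [with Temp=10]  = -8

-8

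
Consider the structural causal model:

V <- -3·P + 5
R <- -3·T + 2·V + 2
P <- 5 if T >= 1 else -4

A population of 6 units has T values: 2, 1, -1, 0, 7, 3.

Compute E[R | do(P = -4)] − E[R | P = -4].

-7.5

Every unit gets P=-4 under the intervention. R values become 30, 33, 39, 36, 15, 27; E[R|do(P=-4)] = 30.
E[R|P=-4] averages over only the 2 units with P=-4 (T = -1, 0): R = 39, 36, mean 37.5.
Difference = 30 − 37.5 = -7.5.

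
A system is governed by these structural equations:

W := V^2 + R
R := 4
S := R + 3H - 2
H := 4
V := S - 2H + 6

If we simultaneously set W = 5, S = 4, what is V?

Under do(W = 5, S = 4), each intervened variable's structural equation is replaced by its fixed value.
V = S - 2H + 6  [with S=4, H=4]  = 2

2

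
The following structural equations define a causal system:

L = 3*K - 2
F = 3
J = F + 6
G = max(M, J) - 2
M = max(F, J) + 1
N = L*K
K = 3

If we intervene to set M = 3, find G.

The intervention breaks the incoming arrows to M: M = max(F, J) + 1 no longer applies, and M = 3.
J = F + 6  [with F=3]  = 9
G = max(M, J) - 2  [with M=3, J=9]  = 7

7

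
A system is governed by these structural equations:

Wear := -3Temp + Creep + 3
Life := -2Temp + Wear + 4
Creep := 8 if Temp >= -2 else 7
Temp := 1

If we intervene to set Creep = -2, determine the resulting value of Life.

0

Under do(Creep=-2), the mechanism Creep := 8 if Temp >= -2 else 7 is discarded; Creep is fixed at -2.
Wear = -3Temp + Creep + 3  [with Temp=1, Creep=-2]  = -2
Life = -2Temp + Wear + 4  [with Temp=1, Wear=-2]  = 0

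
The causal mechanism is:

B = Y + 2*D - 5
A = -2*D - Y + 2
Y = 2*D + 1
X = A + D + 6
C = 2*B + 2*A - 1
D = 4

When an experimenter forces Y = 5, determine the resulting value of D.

Under do(Y=5), the mechanism Y = 2*D + 1 is discarded; Y is fixed at 5.
D is not downstream of the intervention, so its value is determined by the original equations.

4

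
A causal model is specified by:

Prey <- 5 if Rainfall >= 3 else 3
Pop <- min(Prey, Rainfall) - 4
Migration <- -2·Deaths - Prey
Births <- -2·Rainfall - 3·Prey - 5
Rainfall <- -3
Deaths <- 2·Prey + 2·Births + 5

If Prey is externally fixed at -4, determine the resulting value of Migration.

do(Prey=-4) replaces the equation Prey <- 5 if Rainfall >= 3 else 3 with the constant Prey = -4.
Births = -2·Rainfall - 3·Prey - 5  [with Rainfall=-3, Prey=-4]  = 13
Deaths = 2·Prey + 2·Births + 5  [with Prey=-4, Births=13]  = 23
Migration = -2·Deaths - Prey  [with Deaths=23, Prey=-4]  = -42

-42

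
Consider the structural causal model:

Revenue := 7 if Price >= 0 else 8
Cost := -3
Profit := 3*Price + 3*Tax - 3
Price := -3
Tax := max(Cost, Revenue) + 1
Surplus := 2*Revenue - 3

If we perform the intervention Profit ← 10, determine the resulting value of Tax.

9

The intervention breaks the incoming arrows to Profit: Profit := 3*Price + 3*Tax - 3 no longer applies, and Profit = 10.
Since Tax is not a descendant of the intervened variable, it is unaffected.
Revenue = 7 if Price >= 0 else 8  [with Price=-3]  = 8
Tax = max(Cost, Revenue) + 1  [with Cost=-3, Revenue=8]  = 9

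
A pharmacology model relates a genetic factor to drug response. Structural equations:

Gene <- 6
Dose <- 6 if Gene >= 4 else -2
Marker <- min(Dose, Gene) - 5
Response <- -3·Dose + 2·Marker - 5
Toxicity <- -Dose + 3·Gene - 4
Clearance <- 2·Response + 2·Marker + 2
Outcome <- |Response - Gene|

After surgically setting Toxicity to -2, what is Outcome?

Under do(Toxicity=-2), the mechanism Toxicity <- -Dose + 3·Gene - 4 is discarded; Toxicity is fixed at -2.
Since Outcome is not a descendant of the intervened variable, it is unaffected.
Dose = 6 if Gene >= 4 else -2  [with Gene=6]  = 6
Marker = min(Dose, Gene) - 5  [with Dose=6, Gene=6]  = 1
Response = -3·Dose + 2·Marker - 5  [with Dose=6, Marker=1]  = -21
Outcome = |Response - Gene|  [with Response=-21, Gene=6]  = 27

27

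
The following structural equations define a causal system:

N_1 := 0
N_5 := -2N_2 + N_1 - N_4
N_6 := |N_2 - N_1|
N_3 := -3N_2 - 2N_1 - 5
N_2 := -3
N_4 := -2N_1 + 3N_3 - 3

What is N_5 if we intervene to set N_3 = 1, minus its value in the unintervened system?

9

do(N_3=1) replaces the equation N_3 := -3N_2 - 2N_1 - 5 with the constant N_3 = 1.
N_4 = -2N_1 + 3N_3 - 3  [with N_1=0, N_3=1]  = 0
N_5 = -2N_2 + N_1 - N_4  [with N_2=-3, N_1=0, N_4=0]  = 6
Without intervention: N_3 = -3N_2 - 2N_1 - 5  [with N_2=-3, N_1=0]  = 4; N_4 = -2N_1 + 3N_3 - 3  [with N_1=0, N_3=4]  = 9; N_5 = -2N_2 + N_1 - N_4  [with N_2=-3, N_1=0, N_4=9]  = -3.
Change = 6 − (-3) = 9.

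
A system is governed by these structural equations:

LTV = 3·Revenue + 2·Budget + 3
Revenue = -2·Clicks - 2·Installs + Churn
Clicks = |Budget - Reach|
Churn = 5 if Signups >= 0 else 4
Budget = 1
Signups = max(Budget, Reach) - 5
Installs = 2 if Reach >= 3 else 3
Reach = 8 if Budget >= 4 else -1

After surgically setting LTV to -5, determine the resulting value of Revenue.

-6

Intervening sets LTV = -5 and removes its equation (LTV = 3·Revenue + 2·Budget + 3).
Since Revenue is not a descendant of the intervened variable, it is unaffected.
Reach = 8 if Budget >= 4 else -1  [with Budget=1]  = -1
Clicks = |Budget - Reach|  [with Budget=1, Reach=-1]  = 2
Installs = 2 if Reach >= 3 else 3  [with Reach=-1]  = 3
Signups = max(Budget, Reach) - 5  [with Budget=1, Reach=-1]  = -4
Churn = 5 if Signups >= 0 else 4  [with Signups=-4]  = 4
Revenue = -2·Clicks - 2·Installs + Churn  [with Clicks=2, Installs=3, Churn=4]  = -6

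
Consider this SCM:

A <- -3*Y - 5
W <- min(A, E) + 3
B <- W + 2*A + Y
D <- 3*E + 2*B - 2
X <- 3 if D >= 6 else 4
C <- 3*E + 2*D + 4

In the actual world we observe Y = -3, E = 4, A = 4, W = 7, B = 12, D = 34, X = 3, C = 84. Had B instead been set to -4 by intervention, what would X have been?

4

Under do(B=-4), the mechanism B <- W + 2*A + Y is discarded; B is fixed at -4.
D = 3*E + 2*B - 2  [with E=4, B=-4]  = 2
X = 3 if D >= 6 else 4  [with D=2]  = 4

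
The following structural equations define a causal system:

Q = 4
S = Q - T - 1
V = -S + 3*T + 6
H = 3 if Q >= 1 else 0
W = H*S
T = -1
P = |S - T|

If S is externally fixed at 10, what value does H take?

do(S=10) replaces the equation S = Q - T - 1 with the constant S = 10.
H is not downstream of the intervention, so its value is determined by the original equations.
H = 3 if Q >= 1 else 0  [with Q=4]  = 3

3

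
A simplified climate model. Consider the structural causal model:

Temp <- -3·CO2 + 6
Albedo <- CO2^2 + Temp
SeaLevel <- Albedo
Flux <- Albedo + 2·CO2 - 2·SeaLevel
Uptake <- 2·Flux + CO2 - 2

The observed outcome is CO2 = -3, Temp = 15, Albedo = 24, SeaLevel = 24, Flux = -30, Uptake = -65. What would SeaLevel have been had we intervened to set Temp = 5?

14

Under do(Temp=5), the mechanism Temp <- -3·CO2 + 6 is discarded; Temp is fixed at 5.
Albedo = CO2^2 + Temp  [with CO2=-3, Temp=5]  = 14
SeaLevel = Albedo  [with Albedo=14]  = 14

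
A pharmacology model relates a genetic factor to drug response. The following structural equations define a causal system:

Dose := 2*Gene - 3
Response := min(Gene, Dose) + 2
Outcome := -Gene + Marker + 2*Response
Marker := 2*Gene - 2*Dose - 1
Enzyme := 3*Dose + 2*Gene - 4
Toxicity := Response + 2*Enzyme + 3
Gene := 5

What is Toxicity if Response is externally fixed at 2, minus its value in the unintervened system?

The intervention breaks the incoming arrows to Response: Response := min(Gene, Dose) + 2 no longer applies, and Response = 2.
Dose = 2*Gene - 3  [with Gene=5]  = 7
Enzyme = 3*Dose + 2*Gene - 4  [with Dose=7, Gene=5]  = 27
Toxicity = Response + 2*Enzyme + 3  [with Response=2, Enzyme=27]  = 59
Without intervention: Dose = 2*Gene - 3  [with Gene=5]  = 7; Enzyme = 3*Dose + 2*Gene - 4  [with Dose=7, Gene=5]  = 27; Response = min(Gene, Dose) + 2  [with Gene=5, Dose=7]  = 7; Toxicity = Response + 2*Enzyme + 3  [with Response=7, Enzyme=27]  = 64.
Change = 59 − 64 = -5.

-5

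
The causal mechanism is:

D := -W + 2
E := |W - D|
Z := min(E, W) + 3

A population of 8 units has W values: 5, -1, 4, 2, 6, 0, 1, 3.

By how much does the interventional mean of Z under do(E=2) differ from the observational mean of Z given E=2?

0.25

The intervention sets E=2 in all 8 units regardless of W. Recomputing Z per unit gives 5, 2, 5, 5, 5, 3, 4, 5; average 4.25.
Observing E=2 restricts to units where E's equation naturally yields 2: W ∈ {2, 0}. In that subpopulation Z = 5, 3, mean 4.
Difference = 4.25 − 4 = 0.25.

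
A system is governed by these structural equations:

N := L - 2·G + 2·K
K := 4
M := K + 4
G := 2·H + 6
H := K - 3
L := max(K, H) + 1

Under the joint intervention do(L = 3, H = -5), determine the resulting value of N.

19

Setting L = 3, H = -5 by intervention discards those variables' equations.
G = 2·H + 6  [with H=-5]  = -4
N = L - 2·G + 2·K  [with L=3, G=-4, K=4]  = 19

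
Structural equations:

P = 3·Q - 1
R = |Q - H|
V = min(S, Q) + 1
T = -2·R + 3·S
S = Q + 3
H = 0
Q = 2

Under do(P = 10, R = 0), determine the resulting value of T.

Under do(P = 10, R = 0), each intervened variable's structural equation is replaced by its fixed value.
S = Q + 3  [with Q=2]  = 5
T = -2·R + 3·S  [with R=0, S=5]  = 15

15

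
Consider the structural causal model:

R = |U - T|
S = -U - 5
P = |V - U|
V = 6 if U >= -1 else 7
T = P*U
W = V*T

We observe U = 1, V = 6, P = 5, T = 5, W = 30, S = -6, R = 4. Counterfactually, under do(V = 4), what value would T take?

3

Under do(V=4), the mechanism V = 6 if U >= -1 else 7 is discarded; V is fixed at 4.
P = |V - U|  [with V=4, U=1]  = 3
T = P*U  [with P=3, U=1]  = 3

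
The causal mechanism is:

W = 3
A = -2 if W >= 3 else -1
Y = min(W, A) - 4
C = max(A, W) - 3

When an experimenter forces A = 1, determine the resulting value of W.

3

Under do(A=1), the mechanism A = -2 if W >= 3 else -1 is discarded; A is fixed at 1.
W is not downstream of the intervention, so its value is determined by the original equations.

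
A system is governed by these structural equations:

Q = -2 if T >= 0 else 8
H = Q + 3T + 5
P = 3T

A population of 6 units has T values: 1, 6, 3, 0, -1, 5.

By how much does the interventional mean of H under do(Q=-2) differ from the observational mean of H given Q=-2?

Under do(Q=-2), Q's equation is replaced by Q=-2 for every unit. Per-unit H: 6, 21, 12, 3, 0, 18. Mean = 10.
Observing Q=-2 restricts to units where Q's equation naturally yields -2: T ∈ {1, 6, 3, 0, 5}. In that subpopulation H = 6, 21, 12, 3, 18, mean 12.
Difference = 10 − 12 = -2.

-2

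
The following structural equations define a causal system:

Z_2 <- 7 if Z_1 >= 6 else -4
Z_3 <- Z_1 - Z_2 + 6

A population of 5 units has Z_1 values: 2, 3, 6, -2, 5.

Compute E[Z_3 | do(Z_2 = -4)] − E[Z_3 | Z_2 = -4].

0.8

do(Z_2=-4) breaks Z_2's dependence on Z_1. With Z_2=-4 fixed, Z_3 across the units is 12, 13, 16, 8, 15, mean 12.8.
Conditioning on Z_2=-4 selects the 4 unit(s) with Z_1 ∈ {2, 3, -2, 5}. Their Z_3 values: 12, 13, 8, 15. Mean = 12.
Difference = 12.8 − 12 = 0.8.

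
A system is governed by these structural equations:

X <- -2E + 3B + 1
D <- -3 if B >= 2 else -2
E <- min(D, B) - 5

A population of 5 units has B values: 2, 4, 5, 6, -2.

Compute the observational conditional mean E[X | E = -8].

29.75

E[X|E=-8] averages over only the 4 units with E=-8 (B = 2, 4, 5, 6): X = 23, 29, 32, 35, mean 29.75.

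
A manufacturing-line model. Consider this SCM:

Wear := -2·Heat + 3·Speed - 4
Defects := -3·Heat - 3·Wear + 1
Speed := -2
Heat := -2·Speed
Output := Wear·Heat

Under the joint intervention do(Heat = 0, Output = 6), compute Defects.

31

The joint intervention fixes Heat = 0, Output = 6, removing each variable's own equation.
Wear = -2·Heat + 3·Speed - 4  [with Heat=0, Speed=-2]  = -10
Defects = -3·Heat - 3·Wear + 1  [with Heat=0, Wear=-10]  = 31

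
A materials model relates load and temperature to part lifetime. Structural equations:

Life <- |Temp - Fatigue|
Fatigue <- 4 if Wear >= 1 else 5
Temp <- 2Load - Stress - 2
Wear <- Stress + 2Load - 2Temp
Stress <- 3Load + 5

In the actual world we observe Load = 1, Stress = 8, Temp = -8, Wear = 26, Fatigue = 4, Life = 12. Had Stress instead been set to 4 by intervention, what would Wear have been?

14

Under do(Stress=4), the mechanism Stress <- 3Load + 5 is discarded; Stress is fixed at 4.
Temp = 2Load - Stress - 2  [with Load=1, Stress=4]  = -4
Wear = Stress + 2Load - 2Temp  [with Stress=4, Load=1, Temp=-4]  = 14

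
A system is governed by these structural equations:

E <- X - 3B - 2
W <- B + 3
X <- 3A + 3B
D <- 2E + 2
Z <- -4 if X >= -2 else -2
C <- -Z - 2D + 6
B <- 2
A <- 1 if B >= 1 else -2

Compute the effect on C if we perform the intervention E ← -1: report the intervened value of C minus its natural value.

do(E=-1) replaces the equation E <- X - 3B - 2 with the constant E = -1.
A = 1 if B >= 1 else -2  [with B=2]  = 1
X = 3A + 3B  [with A=1, B=2]  = 9
Z = -4 if X >= -2 else -2  [with X=9]  = -4
D = 2E + 2  [with E=-1]  = 0
C = -Z - 2D + 6  [with Z=-4, D=0]  = 10
Without intervention: A = 1 if B >= 1 else -2  [with B=2]  = 1; X = 3A + 3B  [with A=1, B=2]  = 9; E = X - 3B - 2  [with X=9, B=2]  = 1; Z = -4 if X >= -2 else -2  [with X=9]  = -4; D = 2E + 2  [with E=1]  = 4; C = -Z - 2D + 6  [with Z=-4, D=4]  = 2.
Change = 10 − 2 = 8.

8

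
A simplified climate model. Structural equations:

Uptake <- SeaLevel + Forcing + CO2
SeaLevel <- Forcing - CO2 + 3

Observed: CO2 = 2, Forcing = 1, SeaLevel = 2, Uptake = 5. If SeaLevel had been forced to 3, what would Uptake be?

The intervention breaks the incoming arrows to SeaLevel: SeaLevel <- Forcing - CO2 + 3 no longer applies, and SeaLevel = 3.
Uptake = SeaLevel + Forcing + CO2  [with SeaLevel=3, Forcing=1, CO2=2]  = 6

6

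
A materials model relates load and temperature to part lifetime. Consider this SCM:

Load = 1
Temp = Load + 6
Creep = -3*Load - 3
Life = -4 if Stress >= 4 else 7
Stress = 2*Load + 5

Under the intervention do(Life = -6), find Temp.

7

do(Life=-6) replaces the equation Life = -4 if Stress >= 4 else 7 with the constant Life = -6.
Temp is not downstream of the intervention, so its value is determined by the original equations.
Temp = Load + 6  [with Load=1]  = 7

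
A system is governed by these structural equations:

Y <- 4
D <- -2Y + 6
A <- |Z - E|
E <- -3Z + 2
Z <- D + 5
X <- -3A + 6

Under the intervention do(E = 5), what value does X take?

0

Under do(E=5), the mechanism E <- -3Z + 2 is discarded; E is fixed at 5.
D = -2Y + 6  [with Y=4]  = -2
Z = D + 5  [with D=-2]  = 3
A = |Z - E|  [with Z=3, E=5]  = 2
X = -3A + 6  [with A=2]  = 0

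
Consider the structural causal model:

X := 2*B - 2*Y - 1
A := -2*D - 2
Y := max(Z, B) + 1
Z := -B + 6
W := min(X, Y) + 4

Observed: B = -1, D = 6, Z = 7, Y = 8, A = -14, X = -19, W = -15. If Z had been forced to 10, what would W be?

-21

The intervention breaks the incoming arrows to Z: Z := -B + 6 no longer applies, and Z = 10.
Y = max(Z, B) + 1  [with Z=10, B=-1]  = 11
X = 2*B - 2*Y - 1  [with B=-1, Y=11]  = -25
W = min(X, Y) + 4  [with X=-25, Y=11]  = -21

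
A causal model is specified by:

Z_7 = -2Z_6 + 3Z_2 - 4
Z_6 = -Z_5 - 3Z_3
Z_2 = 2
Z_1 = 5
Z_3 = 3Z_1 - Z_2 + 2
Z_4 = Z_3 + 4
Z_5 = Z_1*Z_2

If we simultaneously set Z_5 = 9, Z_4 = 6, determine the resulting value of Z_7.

110

Setting Z_5 = 9, Z_4 = 6 by intervention discards those variables' equations.
Z_3 = 3Z_1 - Z_2 + 2  [with Z_1=5, Z_2=2]  = 15
Z_6 = -Z_5 - 3Z_3  [with Z_5=9, Z_3=15]  = -54
Z_7 = -2Z_6 + 3Z_2 - 4  [with Z_6=-54, Z_2=2]  = 110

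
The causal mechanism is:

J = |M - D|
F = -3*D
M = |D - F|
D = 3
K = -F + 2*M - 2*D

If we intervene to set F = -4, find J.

4

do(F=-4) replaces the equation F = -3*D with the constant F = -4.
M = |D - F|  [with D=3, F=-4]  = 7
J = |M - D|  [with M=7, D=3]  = 4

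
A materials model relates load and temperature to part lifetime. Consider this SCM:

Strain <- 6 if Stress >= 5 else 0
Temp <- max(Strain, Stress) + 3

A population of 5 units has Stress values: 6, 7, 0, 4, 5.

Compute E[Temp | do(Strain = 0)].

Every unit gets Strain=0 under the intervention. Temp values become 9, 10, 3, 7, 8; E[Temp|do(Strain=0)] = 7.4.

7.4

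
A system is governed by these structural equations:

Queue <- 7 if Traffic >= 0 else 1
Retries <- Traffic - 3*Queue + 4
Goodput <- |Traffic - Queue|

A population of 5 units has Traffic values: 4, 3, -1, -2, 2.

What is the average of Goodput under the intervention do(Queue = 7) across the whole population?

The intervention sets Queue=7 in all 5 units regardless of Traffic. Recomputing Goodput per unit gives 3, 4, 8, 9, 5; average 5.8.

5.8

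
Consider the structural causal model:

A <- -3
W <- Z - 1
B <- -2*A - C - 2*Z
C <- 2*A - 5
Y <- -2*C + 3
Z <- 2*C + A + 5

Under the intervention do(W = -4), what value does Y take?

Under do(W=-4), the mechanism W <- Z - 1 is discarded; W is fixed at -4.
Since Y is not a descendant of the intervened variable, it is unaffected.
C = 2*A - 5  [with A=-3]  = -11
Y = -2*C + 3  [with C=-11]  = 25

25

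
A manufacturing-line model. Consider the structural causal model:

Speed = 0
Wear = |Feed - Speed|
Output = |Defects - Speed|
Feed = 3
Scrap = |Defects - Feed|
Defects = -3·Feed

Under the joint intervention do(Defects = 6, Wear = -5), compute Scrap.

The joint intervention fixes Defects = 6, Wear = -5, removing each variable's own equation.
Scrap = |Defects - Feed|  [with Defects=6, Feed=3]  = 3

3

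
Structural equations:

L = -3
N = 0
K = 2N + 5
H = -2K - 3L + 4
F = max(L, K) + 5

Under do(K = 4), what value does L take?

-3

Under do(K=4), the mechanism K = 2N + 5 is discarded; K is fixed at 4.
L is not downstream of the intervention, so its value is determined by the original equations.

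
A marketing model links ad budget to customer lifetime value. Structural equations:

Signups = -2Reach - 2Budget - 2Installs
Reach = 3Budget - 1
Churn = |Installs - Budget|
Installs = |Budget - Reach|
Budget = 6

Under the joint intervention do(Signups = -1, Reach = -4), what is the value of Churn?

4

The joint intervention fixes Signups = -1, Reach = -4, removing each variable's own equation.
Installs = |Budget - Reach|  [with Budget=6, Reach=-4]  = 10
Churn = |Installs - Budget|  [with Installs=10, Budget=6]  = 4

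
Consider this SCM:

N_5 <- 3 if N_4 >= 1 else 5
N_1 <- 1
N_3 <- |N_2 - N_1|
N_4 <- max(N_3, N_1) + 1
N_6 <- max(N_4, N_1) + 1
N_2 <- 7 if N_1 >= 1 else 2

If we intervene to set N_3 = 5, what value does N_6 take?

The intervention breaks the incoming arrows to N_3: N_3 <- |N_2 - N_1| no longer applies, and N_3 = 5.
N_4 = max(N_3, N_1) + 1  [with N_3=5, N_1=1]  = 6
N_6 = max(N_4, N_1) + 1  [with N_4=6, N_1=1]  = 7

7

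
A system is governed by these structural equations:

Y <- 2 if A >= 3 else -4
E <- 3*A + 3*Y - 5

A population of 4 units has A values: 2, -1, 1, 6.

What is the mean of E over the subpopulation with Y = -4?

-15

Conditioning on Y=-4 selects the 3 unit(s) with A ∈ {2, -1, 1}. Their E values: -11, -20, -14. Mean = -15.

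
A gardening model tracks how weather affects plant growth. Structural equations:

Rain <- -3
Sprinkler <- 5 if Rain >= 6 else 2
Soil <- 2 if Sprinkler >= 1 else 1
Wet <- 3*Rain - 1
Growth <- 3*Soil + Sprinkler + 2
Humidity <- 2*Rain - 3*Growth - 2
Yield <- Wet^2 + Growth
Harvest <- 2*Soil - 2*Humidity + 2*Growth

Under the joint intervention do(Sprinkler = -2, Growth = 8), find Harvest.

82

The joint intervention fixes Sprinkler = -2, Growth = 8, removing each variable's own equation.
Soil = 2 if Sprinkler >= 1 else 1  [with Sprinkler=-2]  = 1
Humidity = 2*Rain - 3*Growth - 2  [with Rain=-3, Growth=8]  = -32
Harvest = 2*Soil - 2*Humidity + 2*Growth  [with Soil=1, Humidity=-32, Growth=8]  = 82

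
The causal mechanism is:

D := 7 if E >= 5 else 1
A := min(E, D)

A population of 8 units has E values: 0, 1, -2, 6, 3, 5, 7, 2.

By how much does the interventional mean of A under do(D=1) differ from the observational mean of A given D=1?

do(D=1) breaks D's dependence on E. With D=1 fixed, A across the units is 0, 1, -2, 1, 1, 1, 1, 1, mean 0.5.
E[A|D=1] averages over only the 5 units with D=1 (E = 0, 1, -2, 3, 2): A = 0, 1, -2, 1, 1, mean 0.2.
Difference = 0.5 − 0.2 = 0.3.

0.3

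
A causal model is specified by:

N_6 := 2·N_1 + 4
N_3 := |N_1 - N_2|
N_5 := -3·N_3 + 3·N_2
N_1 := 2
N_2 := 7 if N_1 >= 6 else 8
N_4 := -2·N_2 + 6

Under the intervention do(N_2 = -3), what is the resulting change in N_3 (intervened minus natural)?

The intervention breaks the incoming arrows to N_2: N_2 := 7 if N_1 >= 6 else 8 no longer applies, and N_2 = -3.
N_3 = |N_1 - N_2|  [with N_1=2, N_2=-3]  = 5
Without intervention: N_2 = 7 if N_1 >= 6 else 8  [with N_1=2]  = 8; N_3 = |N_1 - N_2|  [with N_1=2, N_2=8]  = 6.
Change = 5 − 6 = -1.

-1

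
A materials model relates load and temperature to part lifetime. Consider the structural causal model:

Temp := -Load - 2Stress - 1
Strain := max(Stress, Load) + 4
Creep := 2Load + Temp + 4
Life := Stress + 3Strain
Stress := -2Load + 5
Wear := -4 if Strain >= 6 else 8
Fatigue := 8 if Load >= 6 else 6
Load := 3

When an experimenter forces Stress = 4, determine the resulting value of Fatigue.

Under do(Stress=4), the mechanism Stress := -2Load + 5 is discarded; Stress is fixed at 4.
No directed path runs from Stress to Fatigue, so Fatigue keeps its natural value.
Fatigue = 8 if Load >= 6 else 6  [with Load=3]  = 6

6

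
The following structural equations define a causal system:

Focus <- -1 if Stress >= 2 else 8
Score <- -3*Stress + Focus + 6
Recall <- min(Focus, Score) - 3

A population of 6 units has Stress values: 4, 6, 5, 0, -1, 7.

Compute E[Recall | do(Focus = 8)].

Every unit gets Focus=8 under the intervention. Recall values become -1, -7, -4, 5, 5, -10; E[Recall|do(Focus=8)] = -2.

-2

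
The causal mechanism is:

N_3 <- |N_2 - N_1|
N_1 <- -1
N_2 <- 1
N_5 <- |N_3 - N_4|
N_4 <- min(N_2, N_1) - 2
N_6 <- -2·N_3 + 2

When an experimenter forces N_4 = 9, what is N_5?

7

Intervening sets N_4 = 9 and removes its equation (N_4 <- min(N_2, N_1) - 2).
N_3 = |N_2 - N_1|  [with N_2=1, N_1=-1]  = 2
N_5 = |N_3 - N_4|  [with N_3=2, N_4=9]  = 7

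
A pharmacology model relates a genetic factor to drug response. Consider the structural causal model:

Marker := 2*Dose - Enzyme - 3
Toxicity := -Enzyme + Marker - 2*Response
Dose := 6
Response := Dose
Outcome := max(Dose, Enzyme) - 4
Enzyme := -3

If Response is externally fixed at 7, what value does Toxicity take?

Intervening sets Response = 7 and removes its equation (Response := Dose).
Marker = 2*Dose - Enzyme - 3  [with Dose=6, Enzyme=-3]  = 12
Toxicity = -Enzyme + Marker - 2*Response  [with Enzyme=-3, Marker=12, Response=7]  = 1

1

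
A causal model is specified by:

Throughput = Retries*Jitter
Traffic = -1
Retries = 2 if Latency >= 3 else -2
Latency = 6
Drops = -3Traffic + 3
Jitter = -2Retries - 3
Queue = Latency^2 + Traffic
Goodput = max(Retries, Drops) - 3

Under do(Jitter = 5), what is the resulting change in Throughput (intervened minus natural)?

24

Intervening sets Jitter = 5 and removes its equation (Jitter = -2Retries - 3).
Retries = 2 if Latency >= 3 else -2  [with Latency=6]  = 2
Throughput = Retries*Jitter  [with Retries=2, Jitter=5]  = 10
Without intervention: Retries = 2 if Latency >= 3 else -2  [with Latency=6]  = 2; Jitter = -2Retries - 3  [with Retries=2]  = -7; Throughput = Retries*Jitter  [with Retries=2, Jitter=-7]  = -14.
Change = 10 − (-14) = 24.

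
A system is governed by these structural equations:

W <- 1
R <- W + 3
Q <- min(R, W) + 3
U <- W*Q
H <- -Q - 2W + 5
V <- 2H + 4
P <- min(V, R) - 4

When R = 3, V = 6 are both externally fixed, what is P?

-1

Setting R = 3, V = 6 by intervention discards those variables' equations.
P = min(V, R) - 4  [with V=6, R=3]  = -1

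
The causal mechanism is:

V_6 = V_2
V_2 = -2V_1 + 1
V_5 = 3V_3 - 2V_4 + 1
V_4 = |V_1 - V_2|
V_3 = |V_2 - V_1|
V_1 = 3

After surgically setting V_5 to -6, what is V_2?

-5

Under do(V_5=-6), the mechanism V_5 = 3V_3 - 2V_4 + 1 is discarded; V_5 is fixed at -6.
No directed path runs from V_5 to V_2, so V_2 keeps its natural value.
V_2 = -2V_1 + 1  [with V_1=3]  = -5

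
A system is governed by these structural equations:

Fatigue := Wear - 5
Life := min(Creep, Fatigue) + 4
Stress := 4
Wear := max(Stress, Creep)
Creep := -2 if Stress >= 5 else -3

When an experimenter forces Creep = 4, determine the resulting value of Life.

do(Creep=4) replaces the equation Creep := -2 if Stress >= 5 else -3 with the constant Creep = 4.
Wear = max(Stress, Creep)  [with Stress=4, Creep=4]  = 4
Fatigue = Wear - 5  [with Wear=4]  = -1
Life = min(Creep, Fatigue) + 4  [with Creep=4, Fatigue=-1]  = 3

3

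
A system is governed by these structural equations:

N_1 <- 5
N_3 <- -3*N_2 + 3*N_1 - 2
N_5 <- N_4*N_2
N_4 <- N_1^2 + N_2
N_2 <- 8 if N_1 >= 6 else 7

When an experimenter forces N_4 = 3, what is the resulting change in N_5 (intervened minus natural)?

Intervening sets N_4 = 3 and removes its equation (N_4 <- N_1^2 + N_2).
N_2 = 8 if N_1 >= 6 else 7  [with N_1=5]  = 7
N_5 = N_4*N_2  [with N_4=3, N_2=7]  = 21
Without intervention: N_2 = 8 if N_1 >= 6 else 7  [with N_1=5]  = 7; N_4 = N_1^2 + N_2  [with N_1=5, N_2=7]  = 32; N_5 = N_4*N_2  [with N_4=32, N_2=7]  = 224.
Change = 21 − 224 = -203.

-203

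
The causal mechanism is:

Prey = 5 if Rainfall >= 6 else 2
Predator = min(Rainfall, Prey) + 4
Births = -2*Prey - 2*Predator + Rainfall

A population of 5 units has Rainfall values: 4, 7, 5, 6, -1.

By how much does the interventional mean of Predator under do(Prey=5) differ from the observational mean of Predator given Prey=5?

The intervention sets Prey=5 in all 5 units regardless of Rainfall. Recomputing Predator per unit gives 8, 9, 9, 9, 3; average 7.6.
Observing Prey=5 restricts to units where Prey's equation naturally yields 5: Rainfall ∈ {7, 6}. In that subpopulation Predator = 9, 9, mean 9.
Difference = 7.6 − 9 = -1.4.

-1.4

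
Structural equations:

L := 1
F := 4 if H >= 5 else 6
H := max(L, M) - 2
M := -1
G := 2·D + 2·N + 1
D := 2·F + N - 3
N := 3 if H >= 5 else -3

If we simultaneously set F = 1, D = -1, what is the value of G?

Setting F = 1, D = -1 by intervention discards those variables' equations.
H = max(L, M) - 2  [with L=1, M=-1]  = -1
N = 3 if H >= 5 else -3  [with H=-1]  = -3
G = 2·D + 2·N + 1  [with D=-1, N=-3]  = -7

-7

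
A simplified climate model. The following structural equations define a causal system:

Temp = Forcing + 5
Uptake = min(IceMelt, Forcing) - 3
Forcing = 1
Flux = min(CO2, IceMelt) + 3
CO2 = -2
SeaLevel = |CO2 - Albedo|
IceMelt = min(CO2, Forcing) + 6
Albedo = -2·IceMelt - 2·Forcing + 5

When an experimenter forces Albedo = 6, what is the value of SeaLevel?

The intervention breaks the incoming arrows to Albedo: Albedo = -2·IceMelt - 2·Forcing + 5 no longer applies, and Albedo = 6.
SeaLevel = |CO2 - Albedo|  [with CO2=-2, Albedo=6]  = 8

8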